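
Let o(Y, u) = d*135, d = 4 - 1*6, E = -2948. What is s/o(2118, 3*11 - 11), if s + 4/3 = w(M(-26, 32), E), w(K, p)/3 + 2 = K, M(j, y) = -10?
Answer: 56/405 ≈ 0.13827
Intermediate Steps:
w(K, p) = -6 + 3*K
d = -2 (d = 4 - 6 = -2)
s = -112/3 (s = -4/3 + (-6 + 3*(-10)) = -4/3 + (-6 - 30) = -4/3 - 36 = -112/3 ≈ -37.333)
o(Y, u) = -270 (o(Y, u) = -2*135 = -270)
s/o(2118, 3*11 - 11) = -112/3/(-270) = -112/3*(-1/270) = 56/405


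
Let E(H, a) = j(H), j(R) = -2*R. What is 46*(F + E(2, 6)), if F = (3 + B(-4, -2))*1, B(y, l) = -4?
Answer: -230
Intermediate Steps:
E(H, a) = -2*H
F = -1 (F = (3 - 4)*1 = -1*1 = -1)
46*(F + E(2, 6)) = 46*(-1 - 2*2) = 46*(-1 - 4) = 46*(-5) = -230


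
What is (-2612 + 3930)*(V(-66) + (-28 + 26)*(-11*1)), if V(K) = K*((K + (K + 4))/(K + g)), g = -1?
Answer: -9191732/67 ≈ -1.3719e+5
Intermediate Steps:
V(K) = K*(4 + 2*K)/(-1 + K) (V(K) = K*((K + (K + 4))/(K - 1)) = K*((K + (4 + K))/(-1 + K)) = K*((4 + 2*K)/(-1 + K)) = K*(4 + 2*K)/(-1 + K))
(-2612 + 3930)*(V(-66) + (-28 + 26)*(-11*1)) = (-2612 + 3930)*(2*(-66)*(2 - 66)/(-1 - 66) + (-28 + 26)*(-11*1)) = 1318*(2*(-66)*(-64)/(-67) - 2*(-11)) = 1318*(2*(-66)*(-1/67)*(-64) + 22) = 1318*(-8448/67 + 22) = 1318*(-6974/67) = -9191732/67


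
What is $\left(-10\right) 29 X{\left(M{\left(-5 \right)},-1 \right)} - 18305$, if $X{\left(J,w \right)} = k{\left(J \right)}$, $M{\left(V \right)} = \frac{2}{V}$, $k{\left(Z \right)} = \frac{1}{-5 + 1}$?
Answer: $- \frac{36465}{2} \approx -18233.0$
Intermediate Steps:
$k{\left(Z \right)} = - \frac{1}{4}$ ($k{\left(Z \right)} = \frac{1}{-4} = - \frac{1}{4}$)
$X{\left(J,w \right)} = - \frac{1}{4}$
$\left(-10\right) 29 X{\left(M{\left(-5 \right)},-1 \right)} - 18305 = \left(-10\right) 29 \left(- \frac{1}{4}\right) - 18305 = \left(-290\right) \left(- \frac{1}{4}\right) - 18305 = \frac{145}{2} - 18305 = - \frac{36465}{2}$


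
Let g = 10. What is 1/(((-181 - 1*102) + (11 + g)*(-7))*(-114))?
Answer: 1/49020 ≈ 2.0400e-5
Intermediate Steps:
1/(((-181 - 1*102) + (11 + g)*(-7))*(-114)) = 1/(((-181 - 1*102) + (11 + 10)*(-7))*(-114)) = 1/(((-181 - 102) + 21*(-7))*(-114)) = 1/((-283 - 147)*(-114)) = 1/(-430*(-114)) = 1/49020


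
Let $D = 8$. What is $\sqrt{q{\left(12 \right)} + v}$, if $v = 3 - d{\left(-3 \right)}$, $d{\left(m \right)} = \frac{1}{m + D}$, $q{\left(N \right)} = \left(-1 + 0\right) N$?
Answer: $\frac{i \sqrt{230}}{5} \approx 3.0331 i$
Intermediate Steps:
$q{\left(N \right)} = - N$
$d{\left(m \right)} = \frac{1}{8 + m}$ ($d{\left(m \right)} = \frac{1}{m + 8} = \frac{1}{8 + m}$)
$v = \frac{14}{5}$ ($v = 3 - \frac{1}{8 - 3} = 3 - \frac{1}{5} = \frac{14}{5} \approx 2.8$)
$\sqrt{q{\left(12 \right)} + v} = \sqrt{\left(-1\right) 12 + \frac{14}{5}} = \sqrt{-12 + \frac{14}{5}} = \sqrt{- \frac{46}{5}} = \frac{i \sqrt{230}}{5}$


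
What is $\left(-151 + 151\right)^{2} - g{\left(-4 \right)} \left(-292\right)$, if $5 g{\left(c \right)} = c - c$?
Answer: $0$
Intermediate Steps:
$g{\left(c \right)} = 0$ ($g{\left(c \right)} = \frac{c - c}{5} = \frac{1}{5} \cdot 0 = 0$)
$\left(-151 + 151\right)^{2} - g{\left(-4 \right)} \left(-292\right) = \left(-151 + 151\right)^{2} - 0 \left(-292\right) = 0^{2} - 0 = 0 + 0 = 0$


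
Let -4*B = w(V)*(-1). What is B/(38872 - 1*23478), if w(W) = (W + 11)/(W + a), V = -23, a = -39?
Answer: 3/954428 ≈ 3.1432e-6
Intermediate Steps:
w(W) = (11 + W)/(-39 + W) (w(W) = (W + 11)/(W - 39) = (11 + W)/(-39 + W))
B = 3/62 (B = -(11 - 23)/(-39 - 23)*(-1)/4 = --12/(-62)*(-1)/4 = -(-1/62*(-12))*(-1)/4 = -3*(-1)/62 = -¼*(-6/31) = 3/62 ≈ 0.048387)
B/(38872 - 1*23478) = 3/(62*(38872 - 1*23478)) = 3/(62*(38872 - 23478)) = (3/62)/15394 = (3/62)*(1/15394) = 3/954428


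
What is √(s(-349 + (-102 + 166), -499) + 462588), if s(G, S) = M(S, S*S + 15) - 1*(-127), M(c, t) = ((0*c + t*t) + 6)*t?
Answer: √15441225241192907 ≈ 1.2426e+8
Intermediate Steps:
M(c, t) = t*(6 + t²) (M(c, t) = ((0 + t²) + 6)*t = (t² + 6)*t = (6 + t²)*t = t*(6 + t²))
s(G, S) = 127 + (6 + (15 + S²)²)*(15 + S²) (s(G, S) = (S*S + 15)*(6 + (S*S + 15)²) - 1*(-127) = (S² + 15)*(6 + (S² + 15)²) + 127 = (15 + S²)*(6 + (15 + S²)²) + 127 = (6 + (15 + S²)²)*(15 + S²) + 127 = 127 + (6 + (15 + S²)²)*(15 + S²))
√(s(-349 + (-102 + 166), -499) + 462588) = √((127 + (6 + (15 + (-499)²)²)*(15 + (-499)²)) + 462588) = √((127 + (6 + (15 + 249001)²)*(15 + 249001)) + 462588) = √((127 + (6 + 249016²)*249016) + 462588) = √((127 + (6 + 62008968256)*249016) + 462588) = √((127 + 62008968262*249016) + 462588) = √((127 + 15441225240730192) + 462588) = √(15441225240730319 + 462588) = √15441225241192907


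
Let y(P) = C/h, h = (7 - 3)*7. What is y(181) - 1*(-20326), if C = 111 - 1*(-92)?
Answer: 81333/4 ≈ 20333.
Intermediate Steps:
h = 28 (h = 4*7 = 28)
C = 203 (C = 111 + 92 = 203)
y(P) = 29/4 (y(P) = 203/28 = 203*(1/28) = 29/4)
y(181) - 1*(-20326) = 29/4 - 1*(-20326) = 29/4 + 20326 = 81333/4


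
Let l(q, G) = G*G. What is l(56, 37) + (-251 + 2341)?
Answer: 3459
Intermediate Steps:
l(q, G) = G²
l(56, 37) + (-251 + 2341) = 37² + (-251 + 2341) = 1369 + 2090 = 3459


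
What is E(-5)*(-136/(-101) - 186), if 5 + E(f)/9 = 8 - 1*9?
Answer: 1007100/101 ≈ 9971.3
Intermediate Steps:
E(f) = -54 (E(f) = -45 + 9*(8 - 1*9) = -45 + 9*(8 - 9) = -45 + 9*(-1) = -45 - 9 = -54)
E(-5)*(-136/(-101) - 186) = -54*(-136/(-101) - 186) = -54*(-136*(-1/101) - 186) = -54*(136/101 - 186) = -54*(-18650/101) = 1007100/101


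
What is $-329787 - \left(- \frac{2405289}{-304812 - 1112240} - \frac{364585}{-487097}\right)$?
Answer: $- \frac{17510342576981237}{53095521388} \approx -3.2979 \cdot 10^{5}$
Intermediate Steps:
$-329787 - \left(- \frac{2405289}{-304812 - 1112240} - \frac{364585}{-487097}\right) = -329787 - \left(- \frac{2405289}{-304812 - 1112240} - - \frac{28045}{37469}\right) = -329787 - \left(- \frac{2405289}{-1417052} + \frac{28045}{37469}\right) = -329787 - \left(\left(-2405289\right) \left(- \frac{1}{1417052}\right) + \frac{28045}{37469}\right) = -329787 - \left(\frac{2405289}{1417052} + \frac{28045}{37469}\right) = -329787 - \frac{129864996881}{53095521388} = - \frac{17510342576981237}{53095521388}$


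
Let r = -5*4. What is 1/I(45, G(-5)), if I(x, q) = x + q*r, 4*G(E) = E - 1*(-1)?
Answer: 1/65 ≈ 0.015385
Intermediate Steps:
r = -20
G(E) = 1/4 + E/4 (G(E) = (E - 1*(-1))/4 = (E + 1)/4 = (1 + E)/4 = 1/4 + E/4)
I(x, q) = x - 20*q (I(x, q) = x + q*(-20) = x - 20*q)
1/I(45, G(-5)) = 1/(45 - 20*(1/4 + (1/4)*(-5))) = 1/(45 - 20*(1/4 - 5/4)) = 1/(45 - 20*(-1)) = 1/(45 + 20) = 1/65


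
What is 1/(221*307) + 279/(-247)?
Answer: -1456082/1289093 ≈ -1.1295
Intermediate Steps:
1/(221*307) + 279/(-247) = (1/221)*(1/307) + 279*(-1/247) = 1/67847 - 279/247 = -1456082/1289093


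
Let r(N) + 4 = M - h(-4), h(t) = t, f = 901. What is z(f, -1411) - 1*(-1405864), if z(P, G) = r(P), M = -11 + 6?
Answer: 1405859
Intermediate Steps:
M = -5
r(N) = -5 (r(N) = -4 + (-5 - 1*(-4)) = -4 + (-5 + 4) = -4 - 1 = -5)
z(P, G) = -5
z(f, -1411) - 1*(-1405864) = -5 - 1*(-1405864) = -5 + 1405864 = 1405859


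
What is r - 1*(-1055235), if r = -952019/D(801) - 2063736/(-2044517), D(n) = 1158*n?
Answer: 2001156168676916075/1896408099486 ≈ 1.0552e+6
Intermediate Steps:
r = -32184193135/1896408099486 (r = -952019/(1158*801) - 2063736/(-2044517) = -952019/927558 - 2063736*(-1/2044517) = -952019*1/927558 + 2063736/2044517 = -952019/927558 + 2063736/2044517 = -32184193135/1896408099486 ≈ -0.016971)
r - 1*(-1055235) = -32184193135/1896408099486 - 1*(-1055235) = -32184193135/1896408099486 + 1055235 = 2001156168676916075/1896408099486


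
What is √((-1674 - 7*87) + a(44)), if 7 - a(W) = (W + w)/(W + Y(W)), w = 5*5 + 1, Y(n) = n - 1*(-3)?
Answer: I*√384774/13 ≈ 47.716*I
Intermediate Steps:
Y(n) = 3 + n (Y(n) = n + 3 = 3 + n)
w = 26 (w = 25 + 1 = 26)
a(W) = 7 - (26 + W)/(3 + 2*W) (a(W) = 7 - (W + 26)/(W + (3 + W)) = 7 - (26 + W)/(3 + 2*W))
√((-1674 - 7*87) + a(44)) = √((-1674 - 7*87) + (-5 + 13*44)/(3 + 2*44)) = √((-1674 - 609) + (-5 + 572)/(3 + 88)) = √(-2283 + 567/91) = √(-2283 + (1/91)*567) = √(-2283 + 81/13) = √(-29598/13) = I*√384774/13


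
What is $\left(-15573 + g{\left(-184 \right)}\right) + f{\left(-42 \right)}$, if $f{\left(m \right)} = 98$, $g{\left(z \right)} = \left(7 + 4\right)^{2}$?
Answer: $-15354$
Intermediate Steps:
$g{\left(z \right)} = 121$ ($g{\left(z \right)} = 11^{2} = 121$)
$\left(-15573 + g{\left(-184 \right)}\right) + f{\left(-42 \right)} = \left(-15573 + 121\right) + 98 = -15452 + 98 = -15354$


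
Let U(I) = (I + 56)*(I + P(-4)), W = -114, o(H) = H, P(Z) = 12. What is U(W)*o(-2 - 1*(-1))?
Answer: -5916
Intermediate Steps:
U(I) = (12 + I)*(56 + I) (U(I) = (I + 56)*(I + 12) = (56 + I)*(12 + I) = (12 + I)*(56 + I))
U(W)*o(-2 - 1*(-1)) = (672 + (-114)**2 + 68*(-114))*(-2 - 1*(-1)) = (672 + 12996 - 7752)*(-2 + 1) = 5916*(-1) = -5916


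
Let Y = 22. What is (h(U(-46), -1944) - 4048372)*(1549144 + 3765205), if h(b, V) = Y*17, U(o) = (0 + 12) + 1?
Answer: -21512474123302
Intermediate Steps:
U(o) = 13 (U(o) = 12 + 1 = 13)
h(b, V) = 374 (h(b, V) = 22*17 = 374)
(h(U(-46), -1944) - 4048372)*(1549144 + 3765205) = (374 - 4048372)*(1549144 + 3765205) = -4047998*5314349 = -21512474123302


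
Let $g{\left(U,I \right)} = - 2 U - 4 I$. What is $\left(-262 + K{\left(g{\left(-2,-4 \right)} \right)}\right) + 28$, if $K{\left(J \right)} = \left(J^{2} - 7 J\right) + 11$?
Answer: $37$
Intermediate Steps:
$g{\left(U,I \right)} = - 4 I - 2 U$
$K{\left(J \right)} = 11 + J^{2} - 7 J$
$\left(-262 + K{\left(g{\left(-2,-4 \right)} \right)}\right) + 28 = \left(-262 + \left(11 + \left(\left(-4\right) \left(-4\right) - -4\right)^{2} - 7 \left(\left(-4\right) \left(-4\right) - -4\right)\right)\right) + 28 = \left(-262 + \left(11 + \left(16 + 4\right)^{2} - 7 \left(16 + 4\right)\right)\right) + 28 = \left(-262 + \left(11 + 20^{2} - 140\right)\right) + 28 = \left(-262 + \left(11 + 400 - 140\right)\right) + 28 = \left(-262 + 271\right) + 28 = 9 + 28 = 37$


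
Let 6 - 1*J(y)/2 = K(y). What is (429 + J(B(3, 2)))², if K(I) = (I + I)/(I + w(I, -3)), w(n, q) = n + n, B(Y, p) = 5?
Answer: 1739761/9 ≈ 1.9331e+5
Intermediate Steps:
w(n, q) = 2*n
K(I) = ⅔ (K(I) = (I + I)/(I + 2*I) = (2*I)/((3*I)) = (2*I)*(1/(3*I)) = ⅔)
J(y) = 32/3 (J(y) = 12 - 2*⅔ = 12 - 4/3 = 32/3)
(429 + J(B(3, 2)))² = (429 + 32/3)² = (1319/3)² = 1739761/9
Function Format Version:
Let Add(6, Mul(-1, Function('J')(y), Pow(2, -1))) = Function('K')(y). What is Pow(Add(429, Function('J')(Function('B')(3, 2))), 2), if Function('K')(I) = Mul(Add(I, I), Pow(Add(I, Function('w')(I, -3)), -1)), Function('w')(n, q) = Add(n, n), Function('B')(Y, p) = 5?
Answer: Rational(1739761, 9) ≈ 1.9331e+5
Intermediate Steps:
Function('w')(n, q) = Mul(2, n)
Function('K')(I) = Rational(2, 3) (Function('K')(I) = Mul(Add(I, I), Pow(Add(I, Mul(2, I)), -1)) = Mul(Mul(2, I), Pow(Mul(3, I), -1)) = Mul(Mul(2, I), Mul(Rational(1, 3), Pow(I, -1))) = Rational(2, 3))
Function('J')(y) = Rational(32, 3) (Function('J')(y) = Add(12, Mul(-2, Rational(2, 3))) = Add(12, Rational(-4, 3)) = Rational(32, 3))
Pow(Add(429, Function('J')(Function('B')(3, 2))), 2) = Pow(Add(429, Rational(32, 3)), 2) = Pow(Rational(1319, 3), 2) = Rational(1739761, 9)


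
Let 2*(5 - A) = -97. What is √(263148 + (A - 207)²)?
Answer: √1146841/2 ≈ 535.45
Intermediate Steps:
A = 107/2 (A = 5 - ½*(-97) = 5 + 97/2 = 107/2 ≈ 53.500)
√(263148 + (A - 207)²) = √(263148 + (107/2 - 207)²) = √(263148 + (-307/2)²) = √(263148 + 94249/4) = √(1146841/4) = √1146841/2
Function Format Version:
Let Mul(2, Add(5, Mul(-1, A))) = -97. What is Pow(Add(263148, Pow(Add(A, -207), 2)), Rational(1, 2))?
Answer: Mul(Rational(1, 2), Pow(1146841, Rational(1, 2))) ≈ 535.45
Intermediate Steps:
A = Rational(107, 2) (A = Add(5, Mul(Rational(-1, 2), -97)) = Add(5, Rational(97, 2)) = Rational(107, 2) ≈ 53.500)
Pow(Add(263148, Pow(Add(A, -207), 2)), Rational(1, 2)) = Pow(Add(263148, Pow(Add(Rational(107, 2), -207), 2)), Rational(1, 2)) = Pow(Add(263148, Pow(Rational(-307, 2), 2)), Rational(1, 2)) = Pow(Add(263148, Rational(94249, 4)), Rational(1, 2)) = Pow(Rational(1146841, 4), Rational(1, 2)) = Mul(Rational(1, 2), Pow(1146841, Rational(1, 2)))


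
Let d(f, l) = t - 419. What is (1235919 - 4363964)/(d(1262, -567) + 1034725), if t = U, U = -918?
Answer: -3128045/1033388 ≈ -3.0270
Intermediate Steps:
t = -918
d(f, l) = -1337 (d(f, l) = -918 - 419 = -1337)
(1235919 - 4363964)/(d(1262, -567) + 1034725) = (1235919 - 4363964)/(-1337 + 1034725) = -3128045/1033388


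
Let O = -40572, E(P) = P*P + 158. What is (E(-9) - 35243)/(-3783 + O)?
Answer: 11668/14785 ≈ 0.78918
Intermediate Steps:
E(P) = 158 + P² (E(P) = P² + 158 = 158 + P²)
(E(-9) - 35243)/(-3783 + O) = ((158 + (-9)²) - 35243)/(-3783 - 40572) = ((158 + 81) - 35243)/(-44355) = (239 - 35243)*(-1/44355) = -35004*(-1/44355) = 11668/14785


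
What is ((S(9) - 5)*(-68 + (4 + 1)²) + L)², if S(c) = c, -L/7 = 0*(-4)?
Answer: 29584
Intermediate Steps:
L = 0 (L = -0*(-4) = -7*0 = 0)
((S(9) - 5)*(-68 + (4 + 1)²) + L)² = ((9 - 5)*(-68 + (4 + 1)²) + 0)² = (4*(-68 + 5²) + 0)² = (4*(-68 + 25) + 0)² = (4*(-43) + 0)² = (-172 + 0)² = (-172)² = 29584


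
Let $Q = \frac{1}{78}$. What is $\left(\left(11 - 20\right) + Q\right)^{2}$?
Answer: $\frac{491401}{6084} \approx 80.769$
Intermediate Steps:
$Q = \frac{1}{78} \approx 0.012821$
$\left(\left(11 - 20\right) + Q\right)^{2} = \left(\left(11 - 20\right) + \frac{1}{78}\right)^{2} = \left(-9 + \frac{1}{78}\right)^{2} = \left(- \frac{701}{78}\right)^{2} = \frac{491401}{6084}$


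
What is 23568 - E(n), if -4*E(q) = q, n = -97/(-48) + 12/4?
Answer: 4525297/192 ≈ 23569.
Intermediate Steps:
n = 241/48 (n = -97*(-1/48) + 12*(¼) = 97/48 + 3 = 241/48 ≈ 5.0208)
E(q) = -q/4
23568 - E(n) = 23568 - (-1)*241/(4*48) = 23568 - 1*(-241/192) = 23568 + 241/192 = 4525297/192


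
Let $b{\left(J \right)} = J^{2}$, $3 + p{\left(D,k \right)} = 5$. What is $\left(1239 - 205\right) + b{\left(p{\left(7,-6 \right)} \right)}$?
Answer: $1038$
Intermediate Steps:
$p{\left(D,k \right)} = 2$ ($p{\left(D,k \right)} = -3 + 5 = 2$)
$\left(1239 - 205\right) + b{\left(p{\left(7,-6 \right)} \right)} = \left(1239 - 205\right) + 2^{2} = 1034 + 4 = 1038$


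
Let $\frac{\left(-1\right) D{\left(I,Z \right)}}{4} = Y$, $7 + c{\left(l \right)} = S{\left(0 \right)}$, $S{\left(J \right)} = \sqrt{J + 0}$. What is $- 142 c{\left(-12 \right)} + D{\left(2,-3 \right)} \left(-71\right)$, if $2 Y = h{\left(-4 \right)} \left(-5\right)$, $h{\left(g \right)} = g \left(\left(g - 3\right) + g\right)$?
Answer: $-30246$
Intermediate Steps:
$S{\left(J \right)} = \sqrt{J}$
$c{\left(l \right)} = -7$ ($c{\left(l \right)} = -7 + \sqrt{0} = -7 + 0 = -7$)
$h{\left(g \right)} = g \left(-3 + 2 g\right)$ ($h{\left(g \right)} = g \left(\left(-3 + g\right) + g\right) = g \left(-3 + 2 g\right)$)
$Y = -110$ ($Y = \frac{- 4 \left(-3 + 2 \left(-4\right)\right) \left(-5\right)}{2} = \frac{- 4 \left(-3 - 8\right) \left(-5\right)}{2} = \frac{\left(-4\right) \left(-11\right) \left(-5\right)}{2} = \frac{44 \left(-5\right)}{2} = \frac{1}{2} \left(-220\right) = -110$)
$D{\left(I,Z \right)} = 440$ ($D{\left(I,Z \right)} = \left(-4\right) \left(-110\right) = 440$)
$- 142 c{\left(-12 \right)} + D{\left(2,-3 \right)} \left(-71\right) = \left(-142\right) \left(-7\right) + 440 \left(-71\right) = 994 - 31240 = -30246$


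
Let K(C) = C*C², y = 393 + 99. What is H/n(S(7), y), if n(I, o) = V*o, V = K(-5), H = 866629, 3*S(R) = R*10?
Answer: -866629/61500 ≈ -14.092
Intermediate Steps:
S(R) = 10*R/3 (S(R) = (R*10)/3 = (10*R)/3 = 10*R/3)
y = 492
K(C) = C³
V = -125 (V = (-5)³ = -125)
n(I, o) = -125*o
H/n(S(7), y) = 866629/((-125*492)) = 866629/(-61500) = 866629*(-1/61500) = -866629/61500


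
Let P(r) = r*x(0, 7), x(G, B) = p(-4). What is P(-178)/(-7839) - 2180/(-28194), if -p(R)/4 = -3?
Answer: 4295078/12278487 ≈ 0.34981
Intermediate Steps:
p(R) = 12 (p(R) = -4*(-3) = 12)
x(G, B) = 12
P(r) = 12*r (P(r) = r*12 = 12*r)
P(-178)/(-7839) - 2180/(-28194) = (12*(-178))/(-7839) - 2180/(-28194) = -2136*(-1/7839) - 2180*(-1/28194) = 712/2613 + 1090/14097 = 4295078/12278487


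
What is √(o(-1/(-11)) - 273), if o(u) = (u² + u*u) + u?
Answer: 2*I*√8255/11 ≈ 16.519*I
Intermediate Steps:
o(u) = u + 2*u² (o(u) = (u² + u²) + u = 2*u² + u = u + 2*u²)
√(o(-1/(-11)) - 273) = √((-1/(-11))*(1 + 2*(-1/(-11))) - 273) = √((-1*(-1/11))*(1 + 2*(-1*(-1/11))) - 273) = √((1 + 2*(1/11))/11 - 273) = √((1 + 2/11)/11 - 273) = √((1/11)*(13/11) - 273) = √(13/121 - 273) = √(-33020/121) = 2*I*√8255/11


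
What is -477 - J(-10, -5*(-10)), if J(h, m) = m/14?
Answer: -3364/7 ≈ -480.57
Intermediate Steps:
J(h, m) = m/14 (J(h, m) = m*(1/14) = m/14)
-477 - J(-10, -5*(-10)) = -477 - (-5*(-10))/14 = -477 - 50/14 = -477 - 1*25/7 = -477 - 25/7 = -3364/7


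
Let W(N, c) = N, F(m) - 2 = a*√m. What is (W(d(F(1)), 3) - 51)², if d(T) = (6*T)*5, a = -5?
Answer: 19881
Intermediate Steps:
F(m) = 2 - 5*√m
d(T) = 30*T
(W(d(F(1)), 3) - 51)² = (30*(2 - 5*√1) - 51)² = (30*(2 - 5*1) - 51)² = (30*(2 - 5) - 51)² = (30*(-3) - 51)² = (-90 - 51)² = (-141)² = 19881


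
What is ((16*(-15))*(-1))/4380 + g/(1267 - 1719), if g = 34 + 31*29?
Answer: -66301/32996 ≈ -2.0094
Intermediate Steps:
g = 933 (g = 34 + 899 = 933)
((16*(-15))*(-1))/4380 + g/(1267 - 1719) = ((16*(-15))*(-1))/4380 + 933/(1267 - 1719) = -240*(-1)*(1/4380) + 933/(-452) = 240*(1/4380) + 933*(-1/452) = 4/73 - 933/452 = -66301/32996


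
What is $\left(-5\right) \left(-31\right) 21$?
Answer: $3255$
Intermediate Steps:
$\left(-5\right) \left(-31\right) 21 = 155 \cdot 21 = 3255$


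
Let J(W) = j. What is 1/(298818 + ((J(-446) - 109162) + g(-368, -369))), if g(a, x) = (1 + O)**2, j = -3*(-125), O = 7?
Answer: 1/190095 ≈ 5.2605e-6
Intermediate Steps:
j = 375
J(W) = 375
g(a, x) = 64 (g(a, x) = (1 + 7)**2 = 8**2 = 64)
1/(298818 + ((J(-446) - 109162) + g(-368, -369))) = 1/(298818 + ((375 - 109162) + 64)) = 1/(298818 + (-108787 + 64)) = 1/(298818 - 108723) = 1/190095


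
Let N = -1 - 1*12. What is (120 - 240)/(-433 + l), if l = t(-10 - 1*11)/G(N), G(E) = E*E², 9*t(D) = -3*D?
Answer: 65910/237827 ≈ 0.27713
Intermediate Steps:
N = -13 (N = -1 - 12 = -13)
t(D) = -D/3 (t(D) = (-3*D)/9 = -D/3)
G(E) = E³
l = -7/2197 (l = (-(-10 - 1*11)/3)/((-13)³) = -(-10 - 11)/3/(-2197) = -⅓*(-21)*(-1/2197) = 7*(-1/2197) = -7/2197 ≈ -0.0031862)
(120 - 240)/(-433 + l) = (120 - 240)/(-433 - 7/2197) = -120/(-951308/2197) = -120*(-2197/951308) = 65910/237827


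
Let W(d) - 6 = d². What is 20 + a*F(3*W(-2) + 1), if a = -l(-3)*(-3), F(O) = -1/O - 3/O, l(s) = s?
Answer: 656/31 ≈ 21.161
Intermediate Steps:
W(d) = 6 + d²
F(O) = -4/O
a = -9 (a = -(-3)*(-3) = -1*9 = -9)
20 + a*F(3*W(-2) + 1) = 20 - (-36)/(3*(6 + (-2)²) + 1) = 20 - (-36)/(3*(6 + 4) + 1) = 20 - (-36)/(3*10 + 1) = 20 - (-36)/(30 + 1) = 20 - (-36)/31 = 20 - 9*(-4/31) = 20 + 36/31 = 656/31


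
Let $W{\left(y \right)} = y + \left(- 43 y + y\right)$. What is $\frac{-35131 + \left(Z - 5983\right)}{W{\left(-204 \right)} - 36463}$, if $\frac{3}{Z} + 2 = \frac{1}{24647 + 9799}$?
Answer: $\frac{2832487912}{1935768209} \approx 1.4632$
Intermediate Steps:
$W{\left(y \right)} = - 41 y$ ($W{\left(y \right)} = y - 42 y = - 41 y$)
$Z = - \frac{103338}{68891}$ ($Z = \frac{3}{-2 + \frac{1}{24647 + 9799}} = \frac{3}{-2 + \frac{1}{34446}} = \frac{3}{- \frac{68891}{34446}} = 3 \left(- \frac{34446}{68891}\right) = - \frac{103338}{68891} \approx -1.5$)
$\frac{-35131 + \left(Z - 5983\right)}{W{\left(-204 \right)} - 36463} = \frac{-35131 - \frac{412278191}{68891}}{\left(-41\right) \left(-204\right) - 36463} = \frac{-35131 - \frac{412278191}{68891}}{8364 - 36463} = - \frac{2832487912}{68891 \left(-28099\right)} = \left(- \frac{2832487912}{68891}\right) \left(- \frac{1}{28099}\right) = \frac{2832487912}{1935768209}$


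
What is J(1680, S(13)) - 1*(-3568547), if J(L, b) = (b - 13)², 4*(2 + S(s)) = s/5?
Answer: 1427501169/400 ≈ 3.5688e+6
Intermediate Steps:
S(s) = -2 + s/20 (S(s) = -2 + (s/5)/4 = -2 + s/20)
J(L, b) = (-13 + b)²
J(1680, S(13)) - 1*(-3568547) = (-13 + (-2 + (1/20)*13))² - 1*(-3568547) = (-13 + (-2 + 13/20))² + 3568547 = (-13 - 27/20)² + 3568547 = (-287/20)² + 3568547 = 82369/400 + 3568547 = 1427501169/400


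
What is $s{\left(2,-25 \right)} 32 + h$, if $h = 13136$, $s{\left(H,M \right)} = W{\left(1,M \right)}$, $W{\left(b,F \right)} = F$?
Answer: $12336$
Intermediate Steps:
$s{\left(H,M \right)} = M$
$s{\left(2,-25 \right)} 32 + h = \left(-25\right) 32 + 13136 = -800 + 13136 = 12336$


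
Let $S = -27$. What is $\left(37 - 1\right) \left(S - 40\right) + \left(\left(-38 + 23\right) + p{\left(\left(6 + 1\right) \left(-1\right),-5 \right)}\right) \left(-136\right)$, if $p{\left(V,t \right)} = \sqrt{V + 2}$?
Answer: $-372 - 136 i \sqrt{5} \approx -372.0 - 304.11 i$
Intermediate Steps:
$p{\left(V,t \right)} = \sqrt{2 + V}$
$\left(37 - 1\right) \left(S - 40\right) + \left(\left(-38 + 23\right) + p{\left(\left(6 + 1\right) \left(-1\right),-5 \right)}\right) \left(-136\right) = \left(37 - 1\right) \left(-27 - 40\right) + \left(\left(-38 + 23\right) + \sqrt{2 + \left(6 + 1\right) \left(-1\right)}\right) \left(-136\right) = 36 \left(-67\right) + \left(-15 + \sqrt{2 + 7 \left(-1\right)}\right) \left(-136\right) = -2412 + \left(-15 + \sqrt{2 - 7}\right) \left(-136\right) = -2412 + \left(-15 + \sqrt{-5}\right) \left(-136\right) = -2412 + \left(-15 + i \sqrt{5}\right) \left(-136\right) = -2412 + \left(2040 - 136 i \sqrt{5}\right) = -372 - 136 i \sqrt{5}$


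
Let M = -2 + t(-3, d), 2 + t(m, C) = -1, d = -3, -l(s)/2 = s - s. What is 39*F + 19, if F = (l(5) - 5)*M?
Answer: 994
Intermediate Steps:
l(s) = 0 (l(s) = -2*(s - s) = -2*0 = 0)
t(m, C) = -3 (t(m, C) = -2 - 1 = -3)
M = -5 (M = -2 - 3 = -5)
F = 25 (F = (0 - 5)*(-5) = -5*(-5) = 25)
39*F + 19 = 39*25 + 19 = 975 + 19 = 994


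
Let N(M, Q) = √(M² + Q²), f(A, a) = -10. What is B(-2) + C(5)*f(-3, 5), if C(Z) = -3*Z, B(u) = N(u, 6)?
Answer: 150 + 2*√10 ≈ 156.32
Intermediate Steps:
B(u) = √(36 + u²) (B(u) = √(u² + 6²) = √(u² + 36) = √(36 + u²))
B(-2) + C(5)*f(-3, 5) = √(36 + (-2)²) - 3*5*(-10) = √(36 + 4) - 15*(-10) = √40 + 150 = 2*√10 + 150 = 150 + 2*√10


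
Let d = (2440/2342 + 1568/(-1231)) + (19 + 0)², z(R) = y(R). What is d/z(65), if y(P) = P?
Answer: 520047553/93697565 ≈ 5.5503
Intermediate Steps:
z(R) = R
d = 520047553/1441501 (d = (2440*(1/2342) + 1568*(-1/1231)) + 19² = (1220/1171 - 1568/1231) + 361 = -334308/1441501 + 361 = 520047553/1441501 ≈ 360.77)
d/z(65) = (520047553/1441501)/65 = (520047553/1441501)*(1/65) = 520047553/93697565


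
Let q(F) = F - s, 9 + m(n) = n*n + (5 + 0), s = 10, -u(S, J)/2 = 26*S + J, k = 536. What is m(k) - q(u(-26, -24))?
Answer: 285902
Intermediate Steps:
u(S, J) = -52*S - 2*J (u(S, J) = -2*(26*S + J) = -2*(J + 26*S) = -52*S - 2*J)
m(n) = -4 + n² (m(n) = -9 + (n*n + (5 + 0)) = -9 + (n² + 5) = -9 + (5 + n²) = -4 + n²)
q(F) = -10 + F (q(F) = F - 1*10 = F - 10 = -10 + F)
m(k) - q(u(-26, -24)) = (-4 + 536²) - (-10 + (-52*(-26) - 2*(-24))) = (-4 + 287296) - (-10 + (1352 + 48)) = 287292 - (-10 + 1400) = 287292 - 1*1390 = 287292 - 1390 = 285902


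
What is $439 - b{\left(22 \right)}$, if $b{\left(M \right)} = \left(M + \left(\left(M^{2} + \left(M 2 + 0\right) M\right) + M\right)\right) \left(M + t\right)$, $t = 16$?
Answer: $-56409$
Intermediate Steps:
$b{\left(M \right)} = \left(16 + M\right) \left(2 M + 3 M^{2}\right)$ ($b{\left(M \right)} = \left(M + \left(\left(M^{2} + \left(M 2 + 0\right) M\right) + M\right)\right) \left(M + 16\right) = \left(M + \left(\left(M^{2} + \left(2 M + 0\right) M\right) + M\right)\right) \left(16 + M\right) = \left(M + \left(\left(M^{2} + 2 M M\right) + M\right)\right) \left(16 + M\right) = \left(M + \left(\left(M^{2} + 2 M^{2}\right) + M\right)\right) \left(16 + M\right) = \left(M + \left(3 M^{2} + M\right)\right) \left(16 + M\right) = \left(M + \left(M + 3 M^{2}\right)\right) \left(16 + M\right) = \left(2 M + 3 M^{2}\right) \left(16 + M\right) = \left(16 + M\right) \left(2 M + 3 M^{2}\right)$)
$439 - b{\left(22 \right)} = 439 - 22 \left(32 + 3 \cdot 22^{2} + 50 \cdot 22\right) = 439 - 22 \left(32 + 3 \cdot 484 + 1100\right) = 439 - 22 \left(32 + 1452 + 1100\right) = 439 - 22 \cdot 2584 = 439 - 56848 = -56409$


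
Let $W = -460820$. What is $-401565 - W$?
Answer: $59255$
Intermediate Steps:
$-401565 - W = -401565 - -460820 = -401565 + 460820 = 59255$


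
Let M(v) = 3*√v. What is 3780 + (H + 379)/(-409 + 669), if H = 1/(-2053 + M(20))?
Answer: 2071867361769/547901770 - 3*√5/547901770 ≈ 3781.5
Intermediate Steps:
H = 1/(-2053 + 6*√5) (H = 1/(-2053 + 3*√20) = 1/(-2053 + 3*(2*√5)) = 1/(-2053 + 6*√5) ≈ -0.00049030)
3780 + (H + 379)/(-409 + 669) = 3780 + ((-2053/4214629 - 6*√5/4214629) + 379)/(-409 + 669) = 3780 + (1597342338/4214629 - 6*√5/4214629)/260 = 3780 + (1597342338/4214629 - 6*√5/4214629)*(1/260) = 3780 + (798671169/547901770 - 3*√5/547901770) = 2071867361769/547901770 - 3*√5/547901770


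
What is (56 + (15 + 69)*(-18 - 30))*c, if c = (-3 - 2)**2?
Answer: -99400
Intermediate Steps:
c = 25 (c = (-5)**2 = 25)
(56 + (15 + 69)*(-18 - 30))*c = (56 + (15 + 69)*(-18 - 30))*25 = (56 + 84*(-48))*25 = (56 - 4032)*25 = -3976*25 = -99400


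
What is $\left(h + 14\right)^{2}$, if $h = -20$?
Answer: $36$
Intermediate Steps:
$\left(h + 14\right)^{2} = \left(-20 + 14\right)^{2} = \left(-6\right)^{2} = 36$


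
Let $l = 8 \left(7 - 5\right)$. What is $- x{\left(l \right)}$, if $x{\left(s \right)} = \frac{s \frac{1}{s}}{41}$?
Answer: $- \frac{1}{41} \approx -0.02439$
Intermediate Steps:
$l = 16$ ($l = 8 \cdot 2 = 16$)
$x{\left(s \right)} = \frac{1}{41}$ ($x{\left(s \right)} = 1 \cdot \frac{1}{41} = \frac{1}{41}$)
$- x{\left(l \right)} = \left(-1\right) \frac{1}{41} = - \frac{1}{41}$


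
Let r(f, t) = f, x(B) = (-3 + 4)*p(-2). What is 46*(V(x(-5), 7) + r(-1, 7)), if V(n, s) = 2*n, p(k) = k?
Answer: -230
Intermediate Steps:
x(B) = -2 (x(B) = (-3 + 4)*(-2) = 1*(-2) = -2)
46*(V(x(-5), 7) + r(-1, 7)) = 46*(2*(-2) - 1) = 46*(-4 - 1) = 46*(-5) = -230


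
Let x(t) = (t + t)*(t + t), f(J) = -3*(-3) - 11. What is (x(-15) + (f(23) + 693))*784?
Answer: 1247344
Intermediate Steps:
f(J) = -2 (f(J) = 9 - 11 = -2)
x(t) = 4*t² (x(t) = (2*t)*(2*t) = 4*t²)
(x(-15) + (f(23) + 693))*784 = (4*(-15)² + (-2 + 693))*784 = (4*225 + 691)*784 = (900 + 691)*784 = 1591*784 = 1247344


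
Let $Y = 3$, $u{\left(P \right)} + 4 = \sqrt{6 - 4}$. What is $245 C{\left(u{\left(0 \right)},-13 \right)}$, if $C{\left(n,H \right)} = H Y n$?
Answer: $38220 - 9555 \sqrt{2} \approx 24707.0$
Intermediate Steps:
$u{\left(P \right)} = -4 + \sqrt{2}$ ($u{\left(P \right)} = -4 + \sqrt{6 - 4} = -4 + \sqrt{2}$)
$C{\left(n,H \right)} = 3 H n$ ($C{\left(n,H \right)} = H 3 n = 3 H n$)
$245 C{\left(u{\left(0 \right)},-13 \right)} = 245 \cdot 3 \left(-13\right) \left(-4 + \sqrt{2}\right) = 245 \left(156 - 39 \sqrt{2}\right) = 38220 - 9555 \sqrt{2}$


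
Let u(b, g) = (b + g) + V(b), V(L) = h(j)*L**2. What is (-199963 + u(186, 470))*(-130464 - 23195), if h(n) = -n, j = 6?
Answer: 62521234897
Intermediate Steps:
V(L) = -6*L**2 (V(L) = (-1*6)*L**2 = -6*L**2)
u(b, g) = b + g - 6*b**2 (u(b, g) = (b + g) - 6*b**2 = b + g - 6*b**2)
(-199963 + u(186, 470))*(-130464 - 23195) = (-199963 + (186 + 470 - 6*186**2))*(-130464 - 23195) = (-199963 + (186 + 470 - 6*34596))*(-153659) = (-199963 + (186 + 470 - 207576))*(-153659) = (-199963 - 206920)*(-153659) = -406883*(-153659) = 62521234897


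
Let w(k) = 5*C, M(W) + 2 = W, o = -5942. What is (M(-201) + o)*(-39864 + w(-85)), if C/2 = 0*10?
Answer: 244964280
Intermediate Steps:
M(W) = -2 + W
C = 0 (C = 2*(0*10) = 2*0 = 0)
w(k) = 0 (w(k) = 5*0 = 0)
(M(-201) + o)*(-39864 + w(-85)) = ((-2 - 201) - 5942)*(-39864 + 0) = (-203 - 5942)*(-39864) = -6145*(-39864) = 244964280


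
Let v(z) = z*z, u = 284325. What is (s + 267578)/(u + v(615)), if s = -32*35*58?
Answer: 101309/331275 ≈ 0.30582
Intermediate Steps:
v(z) = z²
s = -64960 (s = -1120*58 = -64960)
(s + 267578)/(u + v(615)) = (-64960 + 267578)/(284325 + 615²) = 202618/(284325 + 378225) = 202618/662550 = 202618*(1/662550) = 101309/331275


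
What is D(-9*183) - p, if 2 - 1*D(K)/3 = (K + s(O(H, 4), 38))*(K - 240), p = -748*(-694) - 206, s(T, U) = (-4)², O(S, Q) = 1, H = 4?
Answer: -9751991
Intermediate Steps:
s(T, U) = 16
p = 518906 (p = 519112 - 206 = 518906)
D(K) = 6 - 3*(-240 + K)*(16 + K) (D(K) = 6 - 3*(K + 16)*(K - 240) = 6 - 3*(16 + K)*(-240 + K) = 6 - 3*(-240 + K)*(16 + K))
D(-9*183) - p = (11526 - 3*(-9*183)² + 672*(-9*183)) - 1*518906 = (11526 - 3*(-1647)² + 672*(-1647)) - 518906 = (11526 - 3*2712609 - 1106784) - 518906 = (11526 - 8137827 - 1106784) - 518906 = -9233085 - 518906 = -9751991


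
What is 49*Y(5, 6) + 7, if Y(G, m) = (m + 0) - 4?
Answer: 105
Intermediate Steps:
Y(G, m) = -4 + m (Y(G, m) = m - 4 = -4 + m)
49*Y(5, 6) + 7 = 49*(-4 + 6) + 7 = 49*2 + 7 = 98 + 7 = 105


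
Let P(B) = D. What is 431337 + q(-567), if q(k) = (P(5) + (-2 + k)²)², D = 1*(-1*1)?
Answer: 104820968937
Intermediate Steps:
D = -1 (D = 1*(-1) = -1)
P(B) = -1
q(k) = (-1 + (-2 + k)²)²
431337 + q(-567) = 431337 + (-1 + (-2 - 567)²)² = 431337 + (-1 + (-569)²)² = 431337 + (-1 + 323761)² = 431337 + 323760² = 431337 + 104820537600 = 104820968937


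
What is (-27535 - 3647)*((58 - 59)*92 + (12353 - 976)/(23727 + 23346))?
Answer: 44895209566/15691 ≈ 2.8612e+6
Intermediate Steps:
(-27535 - 3647)*((58 - 59)*92 + (12353 - 976)/(23727 + 23346)) = -31182*(-1*92 + 11377/47073) = -31182*(-92 + 11377*(1/47073)) = -31182*(-92 + 11377/47073) = -31182*(-4319339/47073) = 44895209566/15691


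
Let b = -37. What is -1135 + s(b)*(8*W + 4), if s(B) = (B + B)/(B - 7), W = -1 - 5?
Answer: -1209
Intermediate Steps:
W = -6
s(B) = 2*B/(-7 + B) (s(B) = (2*B)/(-7 + B) = 2*B/(-7 + B))
-1135 + s(b)*(8*W + 4) = -1135 + (2*(-37)/(-7 - 37))*(8*(-6) + 4) = -1135 + (2*(-37)/(-44))*(-48 + 4) = -1135 + (2*(-37)*(-1/44))*(-44) = -1135 + (37/22)*(-44) = -1135 - 74 = -1209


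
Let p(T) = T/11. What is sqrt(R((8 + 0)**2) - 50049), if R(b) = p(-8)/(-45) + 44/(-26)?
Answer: I*sqrt(230284412215)/2145 ≈ 223.72*I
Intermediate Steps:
p(T) = T/11 (p(T) = T*(1/11) = T/11)
R(b) = -10786/6435 (R(b) = ((1/11)*(-8))/(-45) + 44/(-26) = -8/11*(-1/45) + 44*(-1/26) = 8/495 - 22/13 = -10786/6435)
sqrt(R((8 + 0)**2) - 50049) = sqrt(-10786/6435 - 50049) = sqrt(-322076101/6435) = I*sqrt(230284412215)/2145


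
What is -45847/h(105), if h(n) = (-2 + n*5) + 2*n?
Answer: -45847/733 ≈ -62.547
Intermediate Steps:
h(n) = -2 + 7*n (h(n) = (-2 + 5*n) + 2*n = -2 + 7*n)
-45847/h(105) = -45847/(-2 + 7*105) = -45847/(-2 + 735) = -45847/733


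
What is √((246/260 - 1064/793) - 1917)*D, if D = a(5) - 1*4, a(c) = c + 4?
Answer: I*√120575229710/1586 ≈ 218.94*I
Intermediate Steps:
a(c) = 4 + c
D = 5 (D = (4 + 5) - 1*4 = 9 - 4 = 5)
√((246/260 - 1064/793) - 1917)*D = √((246/260 - 1064/793) - 1917)*5 = √((246*(1/260) - 1064*1/793) - 1917)*5 = √((123/130 - 1064/793) - 1917)*5 = √(-3137/7930 - 1917)*5 = √(-15204947/7930)*5 = (I*√120575229710/7930)*5 = I*√120575229710/1586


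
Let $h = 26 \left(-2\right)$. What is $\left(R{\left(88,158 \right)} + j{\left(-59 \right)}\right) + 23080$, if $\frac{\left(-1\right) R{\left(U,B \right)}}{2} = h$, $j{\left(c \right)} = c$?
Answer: $23125$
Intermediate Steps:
$h = -52$
$R{\left(U,B \right)} = 104$ ($R{\left(U,B \right)} = \left(-2\right) \left(-52\right) = 104$)
$\left(R{\left(88,158 \right)} + j{\left(-59 \right)}\right) + 23080 = \left(104 - 59\right) + 23080 = 45 + 23080 = 23125$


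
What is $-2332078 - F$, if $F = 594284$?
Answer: $-2926362$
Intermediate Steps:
$-2332078 - F = -2332078 - 594284 = -2926362$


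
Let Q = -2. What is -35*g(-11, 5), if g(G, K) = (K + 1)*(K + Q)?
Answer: -630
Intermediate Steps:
g(G, K) = (1 + K)*(-2 + K) (g(G, K) = (K + 1)*(K - 2) = (1 + K)*(-2 + K))
-35*g(-11, 5) = -35*(-2 + 5² - 1*5) = -35*(-2 + 25 - 5) = -35*18 = -630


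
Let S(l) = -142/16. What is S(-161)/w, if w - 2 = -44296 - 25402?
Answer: 71/557568 ≈ 0.00012734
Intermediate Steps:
S(l) = -71/8 (S(l) = -142*1/16 = -71/8)
w = -69696 (w = 2 + (-44296 - 25402) = 2 - 69698 = -69696)
S(-161)/w = -71/8/(-69696) = -71/8*(-1/69696) = 71/557568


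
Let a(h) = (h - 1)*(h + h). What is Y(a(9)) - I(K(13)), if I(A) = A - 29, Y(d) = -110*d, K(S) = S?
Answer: -15824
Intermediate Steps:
a(h) = 2*h*(-1 + h) (a(h) = (-1 + h)*(2*h) = 2*h*(-1 + h))
I(A) = -29 + A
Y(a(9)) - I(K(13)) = -220*9*(-1 + 9) - (-29 + 13) = -220*9*8 - 1*(-16) = -110*144 + 16 = -15840 + 16 = -15824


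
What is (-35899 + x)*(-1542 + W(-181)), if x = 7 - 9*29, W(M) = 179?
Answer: 49276539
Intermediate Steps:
x = -254 (x = 7 - 261 = -254)
(-35899 + x)*(-1542 + W(-181)) = (-35899 - 254)*(-1542 + 179) = -36153*(-1363) = 49276539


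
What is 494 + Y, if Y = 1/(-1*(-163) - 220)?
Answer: 28157/57 ≈ 493.98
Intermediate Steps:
Y = -1/57 (Y = 1/(163 - 220) = 1/(-57) = -1/57 ≈ -0.017544)
494 + Y = 494 - 1/57 = 28157/57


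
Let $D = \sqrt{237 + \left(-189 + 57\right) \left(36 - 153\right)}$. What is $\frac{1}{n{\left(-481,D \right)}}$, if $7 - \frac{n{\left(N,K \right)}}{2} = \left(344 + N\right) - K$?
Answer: $\frac{24}{1685} - \frac{\sqrt{15681}}{10110} \approx 0.0018572$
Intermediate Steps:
$D = \sqrt{15681}$ ($D = \sqrt{237 - -15444} = \sqrt{237 + 15444} = \sqrt{15681} \approx 125.22$)
$n{\left(N,K \right)} = -674 - 2 N + 2 K$ ($n{\left(N,K \right)} = 14 - 2 \left(\left(344 + N\right) - K\right) = 14 - 2 \left(344 + N - K\right) = 14 - \left(688 - 2 K + 2 N\right) = -674 - 2 N + 2 K$)
$\frac{1}{n{\left(-481,D \right)}} = \frac{1}{-674 - -962 + 2 \sqrt{15681}} = \frac{1}{-674 + 962 + 2 \sqrt{15681}} = \frac{1}{288 + 2 \sqrt{15681}}$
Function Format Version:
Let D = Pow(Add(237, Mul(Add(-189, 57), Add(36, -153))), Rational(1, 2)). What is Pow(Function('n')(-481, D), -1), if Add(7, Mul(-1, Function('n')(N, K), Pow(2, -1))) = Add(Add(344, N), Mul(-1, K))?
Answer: Add(Rational(24, 1685), Mul(Rational(-1, 10110), Pow(15681, Rational(1, 2)))) ≈ 0.0018572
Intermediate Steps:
D = Pow(15681, Rational(1, 2)) (D = Pow(Add(237, Mul(-132, -117)), Rational(1, 2)) = Pow(Add(237, 15444), Rational(1, 2)) = Pow(15681, Rational(1, 2)) ≈ 125.22)
Function('n')(N, K) = Add(-674, Mul(-2, N), Mul(2, K)) (Function('n')(N, K) = Add(14, Mul(-2, Add(Add(344, N), Mul(-1, K)))) = Add(14, Mul(-2, Add(344, N, Mul(-1, K)))) = Add(14, Add(-688, Mul(-2, N), Mul(2, K))) = Add(-674, Mul(-2, N), Mul(2, K)))
Pow(Function('n')(-481, D), -1) = Pow(Add(-674, Mul(-2, -481), Mul(2, Pow(15681, Rational(1, 2)))), -1) = Pow(Add(-674, 962, Mul(2, Pow(15681, Rational(1, 2)))), -1) = Pow(Add(288, Mul(2, Pow(15681, Rational(1, 2)))), -1)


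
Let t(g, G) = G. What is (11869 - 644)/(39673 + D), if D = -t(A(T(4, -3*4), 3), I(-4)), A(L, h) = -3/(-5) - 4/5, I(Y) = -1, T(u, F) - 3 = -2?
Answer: 11225/39674 ≈ 0.28293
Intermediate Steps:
T(u, F) = 1 (T(u, F) = 3 - 2 = 1)
A(L, h) = -⅕ (A(L, h) = -3*(-⅕) - 4*⅕ = ⅗ - ⅘ = -⅕)
D = 1 (D = -1*(-1) = 1)
(11869 - 644)/(39673 + D) = (11869 - 644)/(39673 + 1) = 11225/39674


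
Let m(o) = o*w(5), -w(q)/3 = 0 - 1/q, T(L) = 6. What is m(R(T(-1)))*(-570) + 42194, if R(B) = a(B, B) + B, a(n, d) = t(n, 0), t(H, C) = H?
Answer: 38090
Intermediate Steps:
a(n, d) = n
w(q) = 3/q (w(q) = -3*(0 - 1/q) = -(-3)/q = 3/q)
R(B) = 2*B (R(B) = B + B = 2*B)
m(o) = 3*o/5 (m(o) = o*(3/5) = o*(3*(⅕)) = o*(⅗) = 3*o/5)
m(R(T(-1)))*(-570) + 42194 = (3*(2*6)/5)*(-570) + 42194 = ((⅗)*12)*(-570) + 42194 = (36/5)*(-570) + 42194 = -4104 + 42194 = 38090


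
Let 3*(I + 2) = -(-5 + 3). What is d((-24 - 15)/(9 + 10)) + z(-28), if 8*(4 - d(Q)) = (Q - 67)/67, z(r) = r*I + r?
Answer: 51412/3819 ≈ 13.462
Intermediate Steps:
I = -4/3 (I = -2 + (-(-5 + 3))/3 = -2 + (-1*(-2))/3 = -2 + (⅓)*2 = -2 + ⅔ = -4/3 ≈ -1.3333)
z(r) = -r/3 (z(r) = r*(-4/3) + r = -4*r/3 + r = -r/3)
d(Q) = 33/8 - Q/536 (d(Q) = 4 - (Q - 67)/(8*67) = 4 - (-67 + Q)/(8*67) = 4 - (-1 + Q/67)/8 = 4 + (⅛ - Q/536) = 33/8 - Q/536)
d((-24 - 15)/(9 + 10)) + z(-28) = (33/8 - (-24 - 15)/(536*(9 + 10))) - ⅓*(-28) = (33/8 - (-39)/(536*19)) + 28/3 = (33/8 - 1/536*(-39/19)) + 28/3 = (33/8 + 39/10184) + 28/3 = 5256/1273 + 28/3 = 51412/3819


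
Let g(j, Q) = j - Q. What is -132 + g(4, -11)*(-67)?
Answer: -1137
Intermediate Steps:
-132 + g(4, -11)*(-67) = -132 + (4 - 1*(-11))*(-67) = -132 + (4 + 11)*(-67) = -132 + 15*(-67) = -132 - 1005 = -1137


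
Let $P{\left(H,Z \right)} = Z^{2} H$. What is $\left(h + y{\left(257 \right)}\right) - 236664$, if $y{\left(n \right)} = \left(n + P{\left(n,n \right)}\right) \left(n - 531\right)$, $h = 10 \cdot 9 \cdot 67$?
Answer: $-4651339534$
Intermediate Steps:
$P{\left(H,Z \right)} = H Z^{2}$
$h = 6030$ ($h = 90 \cdot 67 = 6030$)
$y{\left(n \right)} = \left(-531 + n\right) \left(n + n^{3}\right)$ ($y{\left(n \right)} = \left(n + n n^{2}\right) \left(n - 531\right) = \left(n + n^{3}\right) \left(-531 + n\right) = \left(-531 + n\right) \left(n + n^{3}\right)$)
$\left(h + y{\left(257 \right)}\right) - 236664 = \left(6030 + 257 \left(-531 + 257 + 257^{3} - 531 \cdot 257^{2}\right)\right) - 236664 = \left(6030 + 257 \left(-531 + 257 + 16974593 - 35072019\right)\right) - 236664 = \left(6030 + 257 \left(-18097700\right)\right) - 236664 = \left(6030 - 4651108900\right) - 236664 = -4651102870 - 236664 = -4651339534$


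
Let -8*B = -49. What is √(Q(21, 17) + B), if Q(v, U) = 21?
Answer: √434/4 ≈ 5.2082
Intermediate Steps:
B = 49/8 (B = -⅛*(-49) = 49/8 ≈ 6.1250)
√(Q(21, 17) + B) = √(21 + 49/8) = √(217/8) = √434/4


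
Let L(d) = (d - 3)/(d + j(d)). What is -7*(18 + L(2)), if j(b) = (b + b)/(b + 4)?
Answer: -987/8 ≈ -123.38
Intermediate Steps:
j(b) = 2*b/(4 + b) (j(b) = (2*b)/(4 + b) = 2*b/(4 + b))
L(d) = (-3 + d)/(d + 2*d/(4 + d)) (L(d) = (d - 3)/(d + 2*d/(4 + d)) = (-3 + d)/(d + 2*d/(4 + d)))
-7*(18 + L(2)) = -7*(18 + (-3 + 2)*(4 + 2)/(2*(6 + 2))) = -7*(18 + (½)*(-1)*6/8) = -7*(18 + (½)*(⅛)*(-1)*6) = -7*(18 - 3/8) = -7*141/8 = -987/8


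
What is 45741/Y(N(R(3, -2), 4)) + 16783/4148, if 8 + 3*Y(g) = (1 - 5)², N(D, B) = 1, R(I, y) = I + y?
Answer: 142333817/8296 ≈ 17157.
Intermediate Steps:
Y(g) = 8/3 (Y(g) = -8/3 + (1 - 5)²/3 = -8/3 + (⅓)*(-4)² = -8/3 + (⅓)*16 = -8/3 + 16/3 = 8/3)
45741/Y(N(R(3, -2), 4)) + 16783/4148 = 45741/(8/3) + 16783/4148 = 45741*(3/8) + 16783*(1/4148) = 137223/8 + 16783/4148 = 142333817/8296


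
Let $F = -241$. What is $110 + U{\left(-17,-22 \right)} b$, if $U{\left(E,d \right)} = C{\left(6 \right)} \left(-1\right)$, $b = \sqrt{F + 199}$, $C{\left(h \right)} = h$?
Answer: $110 - 6 i \sqrt{42} \approx 110.0 - 38.884 i$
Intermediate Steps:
$b = i \sqrt{42}$ ($b = \sqrt{-241 + 199} = \sqrt{-42} = i \sqrt{42} \approx 6.4807 i$)
$U{\left(E,d \right)} = -6$ ($U{\left(E,d \right)} = 6 \left(-1\right) = -6$)
$110 + U{\left(-17,-22 \right)} b = 110 - 6 i \sqrt{42}$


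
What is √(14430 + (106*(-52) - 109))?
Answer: √8809 ≈ 93.856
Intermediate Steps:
√(14430 + (106*(-52) - 109)) = √(14430 + (-5512 - 109)) = √(14430 - 5621) = √8809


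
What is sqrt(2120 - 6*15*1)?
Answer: sqrt(2030) ≈ 45.056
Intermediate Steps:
sqrt(2120 - 6*15*1) = sqrt(2120 - 90*1) = sqrt(2120 - 90) = sqrt(2030)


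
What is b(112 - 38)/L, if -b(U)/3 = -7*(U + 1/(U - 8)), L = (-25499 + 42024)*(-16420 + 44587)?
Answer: 6839/2048022570 ≈ 3.3393e-6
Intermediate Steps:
L = 465459675 (L = 16525*28167 = 465459675)
b(U) = 21*U + 21/(-8 + U) (b(U) = -(-21)*(U + 1/(U - 8)) = -(-21)*(U + 1/(-8 + U)) = -3*(-7*U - 7/(-8 + U)) = 21*U + 21/(-8 + U))
b(112 - 38)/L = (21*(1 + (112 - 38)² - 8*(112 - 38))/(-8 + (112 - 38)))/465459675 = (21*(1 + 74² - 8*74)/(-8 + 74))*(1/465459675) = (21*(1 + 5476 - 592)/66)*(1/465459675) = (21*(1/66)*4885)*(1/465459675) = (34195/22)*(1/465459675) = 6839/2048022570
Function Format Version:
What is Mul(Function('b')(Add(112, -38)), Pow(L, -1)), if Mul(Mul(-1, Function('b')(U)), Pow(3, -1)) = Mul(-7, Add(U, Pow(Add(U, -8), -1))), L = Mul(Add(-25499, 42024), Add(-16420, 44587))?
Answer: Rational(6839, 2048022570) ≈ 3.3393e-6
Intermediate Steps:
L = 465459675 (L = Mul(16525, 28167) = 465459675)
Function('b')(U) = Add(Mul(21, U), Mul(21, Pow(Add(-8, U), -1))) (Function('b')(U) = Mul(-3, Mul(-7, Add(U, Pow(Add(U, -8), -1)))) = Mul(-3, Mul(-7, Add(U, Pow(Add(-8, U), -1)))) = Mul(-3, Add(Mul(-7, U), Mul(-7, Pow(Add(-8, U), -1)))) = Add(Mul(21, U), Mul(21, Pow(Add(-8, U), -1))))
Mul(Function('b')(Add(112, -38)), Pow(L, -1)) = Mul(Mul(21, Pow(Add(-8, Add(112, -38)), -1), Add(1, Pow(Add(112, -38), 2), Mul(-8, Add(112, -38)))), Pow(465459675, -1)) = Mul(Mul(21, Pow(Add(-8, 74), -1), Add(1, Pow(74, 2), Mul(-8, 74))), Rational(1, 465459675)) = Mul(Mul(21, Pow(66, -1), Add(1, 5476, -592)), Rational(1, 465459675)) = Mul(Mul(21, Rational(1, 66), 4885), Rational(1, 465459675)) = Mul(Rational(34195, 22), Rational(1, 465459675)) = Rational(6839, 2048022570)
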